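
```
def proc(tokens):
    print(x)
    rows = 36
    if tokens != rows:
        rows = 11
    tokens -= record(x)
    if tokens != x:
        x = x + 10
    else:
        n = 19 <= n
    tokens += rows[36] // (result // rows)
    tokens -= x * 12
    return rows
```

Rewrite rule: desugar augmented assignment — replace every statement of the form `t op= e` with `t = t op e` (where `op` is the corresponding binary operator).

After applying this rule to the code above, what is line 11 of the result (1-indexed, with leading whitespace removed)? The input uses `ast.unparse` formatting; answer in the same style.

Transformed code:
def proc(tokens):
    print(x)
    rows = 36
    if tokens != rows:
        rows = 11
    tokens = tokens - record(x)
    if tokens != x:
        x = x + 10
    else:
        n = 19 <= n
    tokens = tokens + rows[36] // (result // rows)
    tokens = tokens - x * 12
    return rows

tokens = tokens + rows[36] // (result // rows)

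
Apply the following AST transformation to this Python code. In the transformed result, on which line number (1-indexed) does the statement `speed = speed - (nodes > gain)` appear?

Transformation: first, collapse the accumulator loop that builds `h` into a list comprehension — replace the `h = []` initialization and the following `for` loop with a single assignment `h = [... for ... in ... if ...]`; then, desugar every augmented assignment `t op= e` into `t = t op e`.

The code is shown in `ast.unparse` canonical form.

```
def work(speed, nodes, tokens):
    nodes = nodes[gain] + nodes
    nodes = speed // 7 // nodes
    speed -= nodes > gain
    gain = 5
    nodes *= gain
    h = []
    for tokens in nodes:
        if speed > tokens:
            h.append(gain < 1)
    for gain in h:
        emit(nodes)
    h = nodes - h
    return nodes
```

4

Transformed code:
def work(speed, nodes, tokens):
    nodes = nodes[gain] + nodes
    nodes = speed // 7 // nodes
    speed = speed - (nodes > gain)
    gain = 5
    nodes = nodes * gain
    h = [gain < 1 for tokens in nodes if speed > tokens]
    for gain in h:
        emit(nodes)
    h = nodes - h
    return nodes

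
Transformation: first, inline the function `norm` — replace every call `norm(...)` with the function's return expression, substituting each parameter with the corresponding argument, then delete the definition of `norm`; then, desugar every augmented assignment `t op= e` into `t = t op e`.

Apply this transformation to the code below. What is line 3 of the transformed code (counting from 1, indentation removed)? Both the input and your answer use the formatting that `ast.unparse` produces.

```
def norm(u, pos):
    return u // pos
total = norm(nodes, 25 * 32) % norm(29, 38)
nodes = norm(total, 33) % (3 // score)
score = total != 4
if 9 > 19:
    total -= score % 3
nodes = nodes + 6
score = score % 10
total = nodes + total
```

Transformed code:
total = nodes // (25 * 32) % (29 // 38)
nodes = total // 33 % (3 // score)
score = total != 4
if 9 > 19:
    total = total - score % 3
nodes = nodes + 6
score = score % 10
total = nodes + total

score = total != 4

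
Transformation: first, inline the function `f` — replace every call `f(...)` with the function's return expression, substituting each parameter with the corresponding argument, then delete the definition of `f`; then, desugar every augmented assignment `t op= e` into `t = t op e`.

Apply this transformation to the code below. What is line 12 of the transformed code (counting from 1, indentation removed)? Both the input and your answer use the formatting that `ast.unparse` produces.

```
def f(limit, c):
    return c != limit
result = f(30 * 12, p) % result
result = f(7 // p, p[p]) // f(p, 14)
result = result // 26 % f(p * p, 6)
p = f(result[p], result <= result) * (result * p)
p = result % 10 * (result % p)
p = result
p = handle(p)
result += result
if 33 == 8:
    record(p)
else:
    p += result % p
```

Transformed code:
result = (p != 30 * 12) % result
result = (p[p] != 7 // p) // (14 != p)
result = result // 26 % (6 != p * p)
p = ((result <= result) != result[p]) * (result * p)
p = result % 10 * (result % p)
p = result
p = handle(p)
result = result + result
if 33 == 8:
    record(p)
else:
    p = p + result % p

p = p + result % p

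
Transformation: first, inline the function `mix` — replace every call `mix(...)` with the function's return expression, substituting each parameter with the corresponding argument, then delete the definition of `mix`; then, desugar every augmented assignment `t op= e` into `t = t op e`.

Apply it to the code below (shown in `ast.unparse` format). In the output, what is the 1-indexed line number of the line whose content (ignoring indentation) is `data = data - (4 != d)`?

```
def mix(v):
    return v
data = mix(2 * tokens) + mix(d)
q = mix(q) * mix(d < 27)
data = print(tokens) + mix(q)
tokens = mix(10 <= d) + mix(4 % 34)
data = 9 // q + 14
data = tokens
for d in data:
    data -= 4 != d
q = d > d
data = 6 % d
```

8

Transformed code:
data = 2 * tokens + d
q = q * (d < 27)
data = print(tokens) + q
tokens = (10 <= d) + 4 % 34
data = 9 // q + 14
data = tokens
for d in data:
    data = data - (4 != d)
q = d > d
data = 6 % d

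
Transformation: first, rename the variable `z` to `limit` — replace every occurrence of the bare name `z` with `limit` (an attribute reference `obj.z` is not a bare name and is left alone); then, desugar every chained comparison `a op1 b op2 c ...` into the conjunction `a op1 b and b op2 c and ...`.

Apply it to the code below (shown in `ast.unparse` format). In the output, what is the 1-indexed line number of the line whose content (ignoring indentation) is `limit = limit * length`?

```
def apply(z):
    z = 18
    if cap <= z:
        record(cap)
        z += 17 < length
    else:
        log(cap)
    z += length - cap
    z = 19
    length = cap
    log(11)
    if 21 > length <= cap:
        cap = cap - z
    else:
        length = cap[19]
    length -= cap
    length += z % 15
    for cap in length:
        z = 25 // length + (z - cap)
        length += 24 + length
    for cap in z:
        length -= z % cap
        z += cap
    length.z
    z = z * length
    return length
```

Transformed code:
def apply(limit):
    limit = 18
    if cap <= limit:
        record(cap)
        limit += 17 < length
    else:
        log(cap)
    limit += length - cap
    limit = 19
    length = cap
    log(11)
    if 21 > length and length <= cap:
        cap = cap - limit
    else:
        length = cap[19]
    length -= cap
    length += limit % 15
    for cap in length:
        limit = 25 // length + (limit - cap)
        length += 24 + length
    for cap in limit:
        length -= limit % cap
        limit += cap
    length.z
    limit = limit * length
    return length

25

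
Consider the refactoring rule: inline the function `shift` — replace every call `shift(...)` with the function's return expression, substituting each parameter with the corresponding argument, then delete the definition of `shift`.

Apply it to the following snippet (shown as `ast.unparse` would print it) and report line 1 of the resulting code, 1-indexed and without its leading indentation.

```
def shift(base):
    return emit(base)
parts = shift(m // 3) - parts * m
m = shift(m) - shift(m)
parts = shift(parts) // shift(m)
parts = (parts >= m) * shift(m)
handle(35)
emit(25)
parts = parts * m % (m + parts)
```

Transformed code:
parts = emit(m // 3) - parts * m
m = emit(m) - emit(m)
parts = emit(parts) // emit(m)
parts = (parts >= m) * emit(m)
handle(35)
emit(25)
parts = parts * m % (m + parts)

parts = emit(m // 3) - parts * m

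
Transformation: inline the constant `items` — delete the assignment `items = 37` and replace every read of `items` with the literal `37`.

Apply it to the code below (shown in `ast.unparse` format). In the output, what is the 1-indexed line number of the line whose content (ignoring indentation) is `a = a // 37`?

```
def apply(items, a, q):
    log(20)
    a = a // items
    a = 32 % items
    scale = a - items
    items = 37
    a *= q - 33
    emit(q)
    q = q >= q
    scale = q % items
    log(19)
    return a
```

Transformed code:
def apply(items, a, q):
    log(20)
    a = a // 37
    a = 32 % 37
    scale = a - 37
    a *= q - 33
    emit(q)
    q = q >= q
    scale = q % 37
    log(19)
    return a

3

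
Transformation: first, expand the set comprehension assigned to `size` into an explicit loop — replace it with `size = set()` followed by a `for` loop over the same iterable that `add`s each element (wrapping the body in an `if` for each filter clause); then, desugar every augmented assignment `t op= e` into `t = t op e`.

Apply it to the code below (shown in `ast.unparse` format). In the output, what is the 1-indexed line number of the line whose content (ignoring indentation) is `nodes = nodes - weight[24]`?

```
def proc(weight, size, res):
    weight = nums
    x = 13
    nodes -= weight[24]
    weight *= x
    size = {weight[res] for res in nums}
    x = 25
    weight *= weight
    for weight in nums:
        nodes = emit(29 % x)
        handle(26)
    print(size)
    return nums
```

4

Transformed code:
def proc(weight, size, res):
    weight = nums
    x = 13
    nodes = nodes - weight[24]
    weight = weight * x
    size = set()
    for res in nums:
        size.add(weight[res])
    x = 25
    weight = weight * weight
    for weight in nums:
        nodes = emit(29 % x)
        handle(26)
    print(size)
    return nums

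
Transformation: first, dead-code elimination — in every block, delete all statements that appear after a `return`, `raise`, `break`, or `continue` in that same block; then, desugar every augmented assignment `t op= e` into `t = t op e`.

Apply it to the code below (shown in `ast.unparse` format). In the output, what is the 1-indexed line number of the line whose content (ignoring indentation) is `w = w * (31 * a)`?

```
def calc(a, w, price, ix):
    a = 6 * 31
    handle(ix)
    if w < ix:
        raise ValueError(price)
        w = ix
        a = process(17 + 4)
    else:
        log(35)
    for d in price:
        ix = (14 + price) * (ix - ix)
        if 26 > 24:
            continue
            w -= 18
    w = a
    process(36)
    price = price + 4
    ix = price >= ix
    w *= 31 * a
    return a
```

Transformed code:
def calc(a, w, price, ix):
    a = 6 * 31
    handle(ix)
    if w < ix:
        raise ValueError(price)
    else:
        log(35)
    for d in price:
        ix = (14 + price) * (ix - ix)
        if 26 > 24:
            continue
    w = a
    process(36)
    price = price + 4
    ix = price >= ix
    w = w * (31 * a)
    return a

16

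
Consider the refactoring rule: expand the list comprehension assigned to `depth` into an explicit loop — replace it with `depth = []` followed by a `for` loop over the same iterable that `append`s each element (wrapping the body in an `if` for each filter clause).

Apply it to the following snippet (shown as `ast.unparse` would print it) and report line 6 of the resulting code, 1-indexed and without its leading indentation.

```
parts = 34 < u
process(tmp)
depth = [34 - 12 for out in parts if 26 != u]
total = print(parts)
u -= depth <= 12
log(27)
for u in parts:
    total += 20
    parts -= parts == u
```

depth.append(34 - 12)

Transformed code:
parts = 34 < u
process(tmp)
depth = []
for out in parts:
    if 26 != u:
        depth.append(34 - 12)
total = print(parts)
u -= depth <= 12
log(27)
for u in parts:
    total += 20
    parts -= parts == u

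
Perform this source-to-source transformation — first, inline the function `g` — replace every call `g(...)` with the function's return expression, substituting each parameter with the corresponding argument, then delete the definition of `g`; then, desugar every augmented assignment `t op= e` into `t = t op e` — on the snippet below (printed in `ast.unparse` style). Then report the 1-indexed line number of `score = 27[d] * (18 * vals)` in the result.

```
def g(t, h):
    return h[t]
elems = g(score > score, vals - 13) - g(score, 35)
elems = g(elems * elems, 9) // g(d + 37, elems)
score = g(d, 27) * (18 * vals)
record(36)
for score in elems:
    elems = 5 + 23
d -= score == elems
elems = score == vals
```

3

Transformed code:
elems = (vals - 13)[score > score] - 35[score]
elems = 9[elems * elems] // elems[d + 37]
score = 27[d] * (18 * vals)
record(36)
for score in elems:
    elems = 5 + 23
d = d - (score == elems)
elems = score == vals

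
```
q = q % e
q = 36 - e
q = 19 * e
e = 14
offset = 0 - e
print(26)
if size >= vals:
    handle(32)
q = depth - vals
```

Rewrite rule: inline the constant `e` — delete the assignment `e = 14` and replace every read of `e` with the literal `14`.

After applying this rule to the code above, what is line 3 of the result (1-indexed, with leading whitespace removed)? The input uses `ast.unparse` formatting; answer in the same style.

q = 19 * 14

Transformed code:
q = q % 14
q = 36 - 14
q = 19 * 14
offset = 0 - 14
print(26)
if size >= vals:
    handle(32)
q = depth - vals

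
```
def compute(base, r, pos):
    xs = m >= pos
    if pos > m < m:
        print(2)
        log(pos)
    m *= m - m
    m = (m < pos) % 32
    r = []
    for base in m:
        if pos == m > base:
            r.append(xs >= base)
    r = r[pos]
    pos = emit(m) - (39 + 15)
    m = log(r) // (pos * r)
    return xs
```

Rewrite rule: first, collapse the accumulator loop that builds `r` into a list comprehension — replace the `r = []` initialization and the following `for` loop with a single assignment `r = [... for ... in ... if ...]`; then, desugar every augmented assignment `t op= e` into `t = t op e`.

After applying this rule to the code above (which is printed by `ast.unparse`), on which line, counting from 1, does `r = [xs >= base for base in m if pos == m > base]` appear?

Transformed code:
def compute(base, r, pos):
    xs = m >= pos
    if pos > m < m:
        print(2)
        log(pos)
    m = m * (m - m)
    m = (m < pos) % 32
    r = [xs >= base for base in m if pos == m > base]
    r = r[pos]
    pos = emit(m) - (39 + 15)
    m = log(r) // (pos * r)
    return xs

8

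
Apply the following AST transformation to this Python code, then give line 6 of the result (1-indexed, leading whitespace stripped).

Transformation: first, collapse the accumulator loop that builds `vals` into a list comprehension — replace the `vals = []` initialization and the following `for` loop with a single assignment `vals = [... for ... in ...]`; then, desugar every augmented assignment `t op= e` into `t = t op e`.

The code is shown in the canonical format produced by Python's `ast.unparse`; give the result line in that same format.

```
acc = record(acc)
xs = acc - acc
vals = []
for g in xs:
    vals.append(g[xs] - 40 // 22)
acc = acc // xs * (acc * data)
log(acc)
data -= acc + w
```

Transformed code:
acc = record(acc)
xs = acc - acc
vals = [g[xs] - 40 // 22 for g in xs]
acc = acc // xs * (acc * data)
log(acc)
data = data - (acc + w)

data = data - (acc + w)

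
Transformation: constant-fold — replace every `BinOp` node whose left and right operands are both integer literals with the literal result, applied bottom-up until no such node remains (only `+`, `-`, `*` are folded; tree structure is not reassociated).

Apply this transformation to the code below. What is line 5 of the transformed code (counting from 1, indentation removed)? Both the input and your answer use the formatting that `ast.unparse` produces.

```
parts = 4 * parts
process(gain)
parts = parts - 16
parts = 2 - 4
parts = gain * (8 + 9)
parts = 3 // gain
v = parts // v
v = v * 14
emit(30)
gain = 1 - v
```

parts = gain * 17

Transformed code:
parts = 4 * parts
process(gain)
parts = parts - 16
parts = -2
parts = gain * 17
parts = 3 // gain
v = parts // v
v = v * 14
emit(30)
gain = 1 - v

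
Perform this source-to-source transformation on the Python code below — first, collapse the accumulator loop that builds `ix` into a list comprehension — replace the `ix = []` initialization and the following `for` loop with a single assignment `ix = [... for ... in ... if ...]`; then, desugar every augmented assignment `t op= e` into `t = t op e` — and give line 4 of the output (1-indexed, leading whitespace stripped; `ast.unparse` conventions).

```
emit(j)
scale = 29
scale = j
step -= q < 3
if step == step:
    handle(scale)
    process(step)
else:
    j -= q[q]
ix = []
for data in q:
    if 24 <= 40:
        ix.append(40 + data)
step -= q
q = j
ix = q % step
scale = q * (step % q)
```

step = step - (q < 3)

Transformed code:
emit(j)
scale = 29
scale = j
step = step - (q < 3)
if step == step:
    handle(scale)
    process(step)
else:
    j = j - q[q]
ix = [40 + data for data in q if 24 <= 40]
step = step - q
q = j
ix = q % step
scale = q * (step % q)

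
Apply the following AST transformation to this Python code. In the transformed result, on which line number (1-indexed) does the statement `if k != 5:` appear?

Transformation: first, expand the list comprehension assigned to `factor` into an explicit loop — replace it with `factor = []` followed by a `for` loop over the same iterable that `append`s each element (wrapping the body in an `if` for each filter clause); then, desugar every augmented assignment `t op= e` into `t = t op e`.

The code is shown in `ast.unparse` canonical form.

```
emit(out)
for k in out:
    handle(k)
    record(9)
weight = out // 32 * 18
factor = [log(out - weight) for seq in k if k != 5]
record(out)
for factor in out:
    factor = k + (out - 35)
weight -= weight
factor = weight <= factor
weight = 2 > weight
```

Transformed code:
emit(out)
for k in out:
    handle(k)
    record(9)
weight = out // 32 * 18
factor = []
for seq in k:
    if k != 5:
        factor.append(log(out - weight))
record(out)
for factor in out:
    factor = k + (out - 35)
weight = weight - weight
factor = weight <= factor
weight = 2 > weight

8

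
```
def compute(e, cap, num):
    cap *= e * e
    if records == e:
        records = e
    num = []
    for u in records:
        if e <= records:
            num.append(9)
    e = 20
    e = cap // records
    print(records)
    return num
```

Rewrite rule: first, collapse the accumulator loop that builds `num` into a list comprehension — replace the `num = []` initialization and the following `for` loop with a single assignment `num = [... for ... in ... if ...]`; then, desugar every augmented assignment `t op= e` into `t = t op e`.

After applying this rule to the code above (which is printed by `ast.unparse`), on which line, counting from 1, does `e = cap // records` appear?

Transformed code:
def compute(e, cap, num):
    cap = cap * (e * e)
    if records == e:
        records = e
    num = [9 for u in records if e <= records]
    e = 20
    e = cap // records
    print(records)
    return num

7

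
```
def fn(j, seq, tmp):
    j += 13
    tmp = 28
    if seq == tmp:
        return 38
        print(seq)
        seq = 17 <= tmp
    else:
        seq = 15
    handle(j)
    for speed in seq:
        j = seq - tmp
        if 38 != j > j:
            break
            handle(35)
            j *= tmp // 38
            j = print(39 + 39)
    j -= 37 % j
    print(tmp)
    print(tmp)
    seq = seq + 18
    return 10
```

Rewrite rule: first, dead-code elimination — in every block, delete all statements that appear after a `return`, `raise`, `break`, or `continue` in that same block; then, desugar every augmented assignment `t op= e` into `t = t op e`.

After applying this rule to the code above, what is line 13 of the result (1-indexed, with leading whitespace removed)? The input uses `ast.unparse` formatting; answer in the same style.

j = j - 37 % j

Transformed code:
def fn(j, seq, tmp):
    j = j + 13
    tmp = 28
    if seq == tmp:
        return 38
    else:
        seq = 15
    handle(j)
    for speed in seq:
        j = seq - tmp
        if 38 != j > j:
            break
    j = j - 37 % j
    print(tmp)
    print(tmp)
    seq = seq + 18
    return 10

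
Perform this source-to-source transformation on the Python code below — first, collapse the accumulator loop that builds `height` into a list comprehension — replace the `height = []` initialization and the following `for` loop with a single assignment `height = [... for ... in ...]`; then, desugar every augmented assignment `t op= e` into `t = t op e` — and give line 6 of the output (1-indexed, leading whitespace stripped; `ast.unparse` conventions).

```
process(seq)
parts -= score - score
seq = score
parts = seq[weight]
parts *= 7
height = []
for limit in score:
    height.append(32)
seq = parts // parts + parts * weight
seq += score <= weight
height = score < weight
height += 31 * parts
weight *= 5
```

height = [32 for limit in score]

Transformed code:
process(seq)
parts = parts - (score - score)
seq = score
parts = seq[weight]
parts = parts * 7
height = [32 for limit in score]
seq = parts // parts + parts * weight
seq = seq + (score <= weight)
height = score < weight
height = height + 31 * parts
weight = weight * 5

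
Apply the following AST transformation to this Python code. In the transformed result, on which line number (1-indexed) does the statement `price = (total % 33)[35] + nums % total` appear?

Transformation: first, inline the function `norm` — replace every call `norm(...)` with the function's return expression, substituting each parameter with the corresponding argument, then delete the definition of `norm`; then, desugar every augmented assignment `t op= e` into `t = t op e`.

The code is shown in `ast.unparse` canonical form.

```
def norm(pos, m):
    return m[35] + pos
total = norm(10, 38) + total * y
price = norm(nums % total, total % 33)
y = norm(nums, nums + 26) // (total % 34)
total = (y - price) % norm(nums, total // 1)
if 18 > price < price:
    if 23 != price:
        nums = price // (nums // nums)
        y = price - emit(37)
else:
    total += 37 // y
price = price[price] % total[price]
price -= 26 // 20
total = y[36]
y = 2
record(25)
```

2

Transformed code:
total = 38[35] + 10 + total * y
price = (total % 33)[35] + nums % total
y = ((nums + 26)[35] + nums) // (total % 34)
total = (y - price) % ((total // 1)[35] + nums)
if 18 > price < price:
    if 23 != price:
        nums = price // (nums // nums)
        y = price - emit(37)
else:
    total = total + 37 // y
price = price[price] % total[price]
price = price - 26 // 20
total = y[36]
y = 2
record(25)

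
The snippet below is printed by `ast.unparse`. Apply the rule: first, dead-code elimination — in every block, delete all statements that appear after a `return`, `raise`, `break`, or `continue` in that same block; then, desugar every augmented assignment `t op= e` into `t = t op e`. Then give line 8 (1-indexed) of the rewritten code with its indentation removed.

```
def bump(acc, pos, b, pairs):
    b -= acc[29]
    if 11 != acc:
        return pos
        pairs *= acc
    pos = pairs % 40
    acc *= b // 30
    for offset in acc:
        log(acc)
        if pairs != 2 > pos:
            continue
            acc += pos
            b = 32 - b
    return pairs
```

log(acc)

Transformed code:
def bump(acc, pos, b, pairs):
    b = b - acc[29]
    if 11 != acc:
        return pos
    pos = pairs % 40
    acc = acc * (b // 30)
    for offset in acc:
        log(acc)
        if pairs != 2 > pos:
            continue
    return pairs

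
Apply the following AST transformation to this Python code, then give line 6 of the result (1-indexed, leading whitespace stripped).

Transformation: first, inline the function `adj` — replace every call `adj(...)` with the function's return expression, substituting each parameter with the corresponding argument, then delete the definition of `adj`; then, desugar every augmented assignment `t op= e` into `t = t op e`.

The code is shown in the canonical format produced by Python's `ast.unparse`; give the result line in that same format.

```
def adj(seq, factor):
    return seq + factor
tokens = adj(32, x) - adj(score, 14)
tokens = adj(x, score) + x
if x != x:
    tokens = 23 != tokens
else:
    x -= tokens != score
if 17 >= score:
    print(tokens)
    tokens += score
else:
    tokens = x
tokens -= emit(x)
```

x = x - (tokens != score)

Transformed code:
tokens = 32 + x - (score + 14)
tokens = x + score + x
if x != x:
    tokens = 23 != tokens
else:
    x = x - (tokens != score)
if 17 >= score:
    print(tokens)
    tokens = tokens + score
else:
    tokens = x
tokens = tokens - emit(x)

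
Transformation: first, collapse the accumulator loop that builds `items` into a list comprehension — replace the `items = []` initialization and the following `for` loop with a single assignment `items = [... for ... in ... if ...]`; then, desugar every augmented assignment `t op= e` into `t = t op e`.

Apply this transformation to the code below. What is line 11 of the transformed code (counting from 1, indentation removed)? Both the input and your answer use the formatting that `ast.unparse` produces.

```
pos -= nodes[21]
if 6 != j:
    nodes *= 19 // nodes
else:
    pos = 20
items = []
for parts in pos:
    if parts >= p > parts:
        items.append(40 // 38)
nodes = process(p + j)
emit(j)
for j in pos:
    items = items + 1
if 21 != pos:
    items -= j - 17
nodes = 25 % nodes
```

Transformed code:
pos = pos - nodes[21]
if 6 != j:
    nodes = nodes * (19 // nodes)
else:
    pos = 20
items = [40 // 38 for parts in pos if parts >= p > parts]
nodes = process(p + j)
emit(j)
for j in pos:
    items = items + 1
if 21 != pos:
    items = items - (j - 17)
nodes = 25 % nodes

if 21 != pos:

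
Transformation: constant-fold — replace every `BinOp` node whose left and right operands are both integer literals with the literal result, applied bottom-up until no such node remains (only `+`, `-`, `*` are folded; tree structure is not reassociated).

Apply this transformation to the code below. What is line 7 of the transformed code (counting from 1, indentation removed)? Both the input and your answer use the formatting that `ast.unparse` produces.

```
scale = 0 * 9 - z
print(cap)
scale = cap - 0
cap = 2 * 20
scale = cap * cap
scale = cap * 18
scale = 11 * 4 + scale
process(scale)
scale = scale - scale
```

scale = 44 + scale

Transformed code:
scale = 0 - z
print(cap)
scale = cap - 0
cap = 40
scale = cap * cap
scale = cap * 18
scale = 44 + scale
process(scale)
scale = scale - scale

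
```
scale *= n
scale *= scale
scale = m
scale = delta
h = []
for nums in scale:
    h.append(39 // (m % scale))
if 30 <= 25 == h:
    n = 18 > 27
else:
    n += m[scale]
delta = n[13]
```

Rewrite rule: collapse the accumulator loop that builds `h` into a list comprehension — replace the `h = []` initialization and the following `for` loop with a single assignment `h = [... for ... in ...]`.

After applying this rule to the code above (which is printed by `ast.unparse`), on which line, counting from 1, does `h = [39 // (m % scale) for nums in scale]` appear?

5

Transformed code:
scale *= n
scale *= scale
scale = m
scale = delta
h = [39 // (m % scale) for nums in scale]
if 30 <= 25 == h:
    n = 18 > 27
else:
    n += m[scale]
delta = n[13]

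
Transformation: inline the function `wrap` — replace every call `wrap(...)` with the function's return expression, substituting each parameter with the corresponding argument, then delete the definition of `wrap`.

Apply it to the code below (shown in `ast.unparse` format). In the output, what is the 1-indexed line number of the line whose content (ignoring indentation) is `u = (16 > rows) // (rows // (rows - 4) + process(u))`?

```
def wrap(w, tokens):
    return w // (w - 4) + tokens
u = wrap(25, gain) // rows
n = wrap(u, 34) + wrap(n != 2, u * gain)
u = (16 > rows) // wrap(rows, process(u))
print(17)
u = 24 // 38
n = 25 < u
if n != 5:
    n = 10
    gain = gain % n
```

3

Transformed code:
u = (25 // (25 - 4) + gain) // rows
n = u // (u - 4) + 34 + ((n != 2) // ((n != 2) - 4) + u * gain)
u = (16 > rows) // (rows // (rows - 4) + process(u))
print(17)
u = 24 // 38
n = 25 < u
if n != 5:
    n = 10
    gain = gain % n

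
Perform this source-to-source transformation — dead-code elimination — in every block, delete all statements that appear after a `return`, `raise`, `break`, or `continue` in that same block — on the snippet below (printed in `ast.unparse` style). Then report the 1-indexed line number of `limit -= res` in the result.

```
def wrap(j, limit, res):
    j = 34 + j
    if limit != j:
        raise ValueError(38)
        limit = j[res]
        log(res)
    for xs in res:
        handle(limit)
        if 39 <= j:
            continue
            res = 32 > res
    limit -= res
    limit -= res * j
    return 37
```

9

Transformed code:
def wrap(j, limit, res):
    j = 34 + j
    if limit != j:
        raise ValueError(38)
    for xs in res:
        handle(limit)
        if 39 <= j:
            continue
    limit -= res
    limit -= res * j
    return 37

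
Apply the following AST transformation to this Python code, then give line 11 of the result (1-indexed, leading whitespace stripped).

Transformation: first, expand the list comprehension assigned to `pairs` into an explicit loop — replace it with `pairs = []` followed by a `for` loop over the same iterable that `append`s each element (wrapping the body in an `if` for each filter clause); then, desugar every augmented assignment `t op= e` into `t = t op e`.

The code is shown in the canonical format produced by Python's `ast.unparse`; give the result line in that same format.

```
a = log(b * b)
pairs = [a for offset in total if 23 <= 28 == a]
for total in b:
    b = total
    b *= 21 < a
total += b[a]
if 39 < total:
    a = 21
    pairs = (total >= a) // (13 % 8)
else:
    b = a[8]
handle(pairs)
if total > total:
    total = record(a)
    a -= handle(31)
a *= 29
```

a = 21

Transformed code:
a = log(b * b)
pairs = []
for offset in total:
    if 23 <= 28 == a:
        pairs.append(a)
for total in b:
    b = total
    b = b * (21 < a)
total = total + b[a]
if 39 < total:
    a = 21
    pairs = (total >= a) // (13 % 8)
else:
    b = a[8]
handle(pairs)
if total > total:
    total = record(a)
    a = a - handle(31)
a = a * 29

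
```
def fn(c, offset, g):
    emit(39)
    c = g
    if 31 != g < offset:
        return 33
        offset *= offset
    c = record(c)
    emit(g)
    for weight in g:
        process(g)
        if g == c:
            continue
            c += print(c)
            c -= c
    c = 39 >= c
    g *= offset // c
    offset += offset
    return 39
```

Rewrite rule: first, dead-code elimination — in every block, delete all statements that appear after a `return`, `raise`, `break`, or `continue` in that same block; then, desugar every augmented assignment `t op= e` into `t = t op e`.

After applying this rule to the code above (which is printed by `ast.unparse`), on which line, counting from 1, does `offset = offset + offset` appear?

14

Transformed code:
def fn(c, offset, g):
    emit(39)
    c = g
    if 31 != g < offset:
        return 33
    c = record(c)
    emit(g)
    for weight in g:
        process(g)
        if g == c:
            continue
    c = 39 >= c
    g = g * (offset // c)
    offset = offset + offset
    return 39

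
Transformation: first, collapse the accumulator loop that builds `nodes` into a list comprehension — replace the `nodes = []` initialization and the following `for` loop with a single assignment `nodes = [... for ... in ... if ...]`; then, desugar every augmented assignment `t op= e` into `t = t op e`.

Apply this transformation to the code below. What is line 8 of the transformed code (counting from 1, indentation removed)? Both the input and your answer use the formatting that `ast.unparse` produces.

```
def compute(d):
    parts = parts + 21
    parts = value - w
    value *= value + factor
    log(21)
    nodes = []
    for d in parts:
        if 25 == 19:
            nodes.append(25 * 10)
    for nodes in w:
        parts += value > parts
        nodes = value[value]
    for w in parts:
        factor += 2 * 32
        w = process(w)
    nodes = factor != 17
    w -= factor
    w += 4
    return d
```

Transformed code:
def compute(d):
    parts = parts + 21
    parts = value - w
    value = value * (value + factor)
    log(21)
    nodes = [25 * 10 for d in parts if 25 == 19]
    for nodes in w:
        parts = parts + (value > parts)
        nodes = value[value]
    for w in parts:
        factor = factor + 2 * 32
        w = process(w)
    nodes = factor != 17
    w = w - factor
    w = w + 4
    return d

parts = parts + (value > parts)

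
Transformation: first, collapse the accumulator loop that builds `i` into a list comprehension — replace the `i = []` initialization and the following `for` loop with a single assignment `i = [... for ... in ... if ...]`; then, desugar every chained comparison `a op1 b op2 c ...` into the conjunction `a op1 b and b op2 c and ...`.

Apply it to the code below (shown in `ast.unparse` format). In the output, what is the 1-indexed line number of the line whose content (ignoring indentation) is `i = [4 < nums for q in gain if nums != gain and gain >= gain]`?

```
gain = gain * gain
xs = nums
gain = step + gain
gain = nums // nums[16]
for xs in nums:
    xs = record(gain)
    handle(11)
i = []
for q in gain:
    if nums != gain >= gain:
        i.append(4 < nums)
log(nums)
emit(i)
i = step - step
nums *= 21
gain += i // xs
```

8

Transformed code:
gain = gain * gain
xs = nums
gain = step + gain
gain = nums // nums[16]
for xs in nums:
    xs = record(gain)
    handle(11)
i = [4 < nums for q in gain if nums != gain and gain >= gain]
log(nums)
emit(i)
i = step - step
nums *= 21
gain += i // xs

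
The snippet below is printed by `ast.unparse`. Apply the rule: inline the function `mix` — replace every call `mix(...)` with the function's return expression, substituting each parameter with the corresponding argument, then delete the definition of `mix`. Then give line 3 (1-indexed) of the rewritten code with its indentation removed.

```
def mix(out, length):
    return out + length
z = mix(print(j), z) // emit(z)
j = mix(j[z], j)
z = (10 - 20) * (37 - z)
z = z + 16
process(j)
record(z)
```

z = (10 - 20) * (37 - z)

Transformed code:
z = (print(j) + z) // emit(z)
j = j[z] + j
z = (10 - 20) * (37 - z)
z = z + 16
process(j)
record(z)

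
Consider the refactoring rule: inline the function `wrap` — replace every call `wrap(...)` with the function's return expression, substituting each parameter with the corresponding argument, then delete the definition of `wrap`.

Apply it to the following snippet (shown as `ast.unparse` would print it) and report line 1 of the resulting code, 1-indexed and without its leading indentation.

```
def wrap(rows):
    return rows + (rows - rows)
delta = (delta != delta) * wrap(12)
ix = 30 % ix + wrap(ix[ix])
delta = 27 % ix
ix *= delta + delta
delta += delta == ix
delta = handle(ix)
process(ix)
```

delta = (delta != delta) * (12 + (12 - 12))

Transformed code:
delta = (delta != delta) * (12 + (12 - 12))
ix = 30 % ix + (ix[ix] + (ix[ix] - ix[ix]))
delta = 27 % ix
ix *= delta + delta
delta += delta == ix
delta = handle(ix)
process(ix)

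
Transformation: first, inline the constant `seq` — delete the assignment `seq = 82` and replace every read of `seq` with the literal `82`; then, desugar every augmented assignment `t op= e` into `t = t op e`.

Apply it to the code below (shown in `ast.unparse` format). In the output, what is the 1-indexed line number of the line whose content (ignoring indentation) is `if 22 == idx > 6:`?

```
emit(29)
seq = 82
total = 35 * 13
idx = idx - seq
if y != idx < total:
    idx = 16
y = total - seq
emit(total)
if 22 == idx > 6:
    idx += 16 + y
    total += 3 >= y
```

8

Transformed code:
emit(29)
total = 35 * 13
idx = idx - 82
if y != idx < total:
    idx = 16
y = total - 82
emit(total)
if 22 == idx > 6:
    idx = idx + (16 + y)
    total = total + (3 >= y)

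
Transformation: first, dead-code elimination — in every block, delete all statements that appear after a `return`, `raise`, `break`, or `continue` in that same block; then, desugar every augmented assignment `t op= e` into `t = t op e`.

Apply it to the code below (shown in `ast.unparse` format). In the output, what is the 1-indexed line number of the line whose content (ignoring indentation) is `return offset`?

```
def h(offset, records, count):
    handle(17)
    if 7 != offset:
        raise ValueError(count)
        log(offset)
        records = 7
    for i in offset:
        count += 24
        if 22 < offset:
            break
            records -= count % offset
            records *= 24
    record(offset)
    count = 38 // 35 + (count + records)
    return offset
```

11

Transformed code:
def h(offset, records, count):
    handle(17)
    if 7 != offset:
        raise ValueError(count)
    for i in offset:
        count = count + 24
        if 22 < offset:
            break
    record(offset)
    count = 38 // 35 + (count + records)
    return offset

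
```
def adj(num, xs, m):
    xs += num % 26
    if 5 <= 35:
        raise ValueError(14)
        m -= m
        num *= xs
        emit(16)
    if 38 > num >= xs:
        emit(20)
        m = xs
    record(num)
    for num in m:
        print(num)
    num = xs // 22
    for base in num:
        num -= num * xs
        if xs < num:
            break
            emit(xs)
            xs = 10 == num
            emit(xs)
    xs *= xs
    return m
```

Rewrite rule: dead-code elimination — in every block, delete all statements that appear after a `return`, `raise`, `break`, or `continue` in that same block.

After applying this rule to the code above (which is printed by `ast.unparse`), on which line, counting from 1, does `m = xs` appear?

Transformed code:
def adj(num, xs, m):
    xs += num % 26
    if 5 <= 35:
        raise ValueError(14)
    if 38 > num >= xs:
        emit(20)
        m = xs
    record(num)
    for num in m:
        print(num)
    num = xs // 22
    for base in num:
        num -= num * xs
        if xs < num:
            break
    xs *= xs
    return m

7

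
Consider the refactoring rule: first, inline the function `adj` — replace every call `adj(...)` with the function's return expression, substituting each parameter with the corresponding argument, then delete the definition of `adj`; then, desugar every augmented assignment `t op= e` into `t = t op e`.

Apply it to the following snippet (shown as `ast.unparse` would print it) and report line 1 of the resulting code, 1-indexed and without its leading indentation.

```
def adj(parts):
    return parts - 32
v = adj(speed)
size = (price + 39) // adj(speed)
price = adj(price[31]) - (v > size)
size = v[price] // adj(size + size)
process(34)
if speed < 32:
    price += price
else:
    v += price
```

Transformed code:
v = speed - 32
size = (price + 39) // (speed - 32)
price = price[31] - 32 - (v > size)
size = v[price] // (size + size - 32)
process(34)
if speed < 32:
    price = price + price
else:
    v = v + price

v = speed - 32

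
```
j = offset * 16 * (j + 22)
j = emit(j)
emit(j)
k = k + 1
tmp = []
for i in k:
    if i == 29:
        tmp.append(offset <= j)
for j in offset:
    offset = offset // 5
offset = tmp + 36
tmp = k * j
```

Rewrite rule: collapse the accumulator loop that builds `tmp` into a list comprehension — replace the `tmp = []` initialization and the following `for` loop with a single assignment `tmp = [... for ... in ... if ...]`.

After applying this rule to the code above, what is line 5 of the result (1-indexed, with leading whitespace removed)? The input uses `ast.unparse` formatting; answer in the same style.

Transformed code:
j = offset * 16 * (j + 22)
j = emit(j)
emit(j)
k = k + 1
tmp = [offset <= j for i in k if i == 29]
for j in offset:
    offset = offset // 5
offset = tmp + 36
tmp = k * j

tmp = [offset <= j for i in k if i == 29]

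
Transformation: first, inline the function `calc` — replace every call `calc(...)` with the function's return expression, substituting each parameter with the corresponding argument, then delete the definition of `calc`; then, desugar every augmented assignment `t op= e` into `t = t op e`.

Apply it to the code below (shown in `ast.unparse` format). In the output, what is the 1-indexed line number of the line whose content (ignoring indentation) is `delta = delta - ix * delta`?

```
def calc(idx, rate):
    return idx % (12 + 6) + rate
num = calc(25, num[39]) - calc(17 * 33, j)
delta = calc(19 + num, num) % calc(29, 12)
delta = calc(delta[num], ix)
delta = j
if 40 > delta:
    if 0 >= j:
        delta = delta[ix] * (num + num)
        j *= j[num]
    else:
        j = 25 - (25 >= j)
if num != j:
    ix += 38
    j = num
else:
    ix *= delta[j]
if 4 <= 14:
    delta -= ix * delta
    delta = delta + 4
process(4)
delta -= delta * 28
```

Transformed code:
num = 25 % (12 + 6) + num[39] - (17 * 33 % (12 + 6) + j)
delta = ((19 + num) % (12 + 6) + num) % (29 % (12 + 6) + 12)
delta = delta[num] % (12 + 6) + ix
delta = j
if 40 > delta:
    if 0 >= j:
        delta = delta[ix] * (num + num)
        j = j * j[num]
    else:
        j = 25 - (25 >= j)
if num != j:
    ix = ix + 38
    j = num
else:
    ix = ix * delta[j]
if 4 <= 14:
    delta = delta - ix * delta
    delta = delta + 4
process(4)
delta = delta - delta * 28

17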